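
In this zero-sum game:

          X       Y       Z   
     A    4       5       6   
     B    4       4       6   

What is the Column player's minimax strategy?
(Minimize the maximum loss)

Column should play X, value = 4

Work:
Column player minimizes Row's maximum payoff:
Column X: max payoff to Row = 4
Column Y: max payoff to Row = 5
Column Z: max payoff to Row = 6
Minimum is 4, achieved by column X.
Minimax strategy: X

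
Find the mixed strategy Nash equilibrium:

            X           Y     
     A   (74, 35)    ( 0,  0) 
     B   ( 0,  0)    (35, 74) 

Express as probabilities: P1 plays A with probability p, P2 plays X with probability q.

p = 0.6789, q = 0.3211

Work:
Find probabilities that make opponent indifferent:
P2 chooses q to make P1 indifferent between A and B
P1 chooses p to make P2 indifferent between X and Y
Mixed NE: P1 plays (A: 0.6789, B: 0.3211), P2 plays (X: 0.3211, Y: 0.6789)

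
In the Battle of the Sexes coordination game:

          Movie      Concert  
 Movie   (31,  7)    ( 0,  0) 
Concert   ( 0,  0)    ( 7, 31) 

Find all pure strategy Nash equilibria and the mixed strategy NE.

Pure NE: (Movie, Movie) and (Concert, Concert); Mixed NE: p = 0.8158, q = 0.1842

Work:
Check pure NE:
(Movie, Movie): (31, 7) - no unilateral deviation beneficial
(Concert, Concert): (7, 31) - no unilateral deviation beneficial
Mixed NE: P1 plays Movie with p = 0.8158, P2 plays Movie with q = 0.1842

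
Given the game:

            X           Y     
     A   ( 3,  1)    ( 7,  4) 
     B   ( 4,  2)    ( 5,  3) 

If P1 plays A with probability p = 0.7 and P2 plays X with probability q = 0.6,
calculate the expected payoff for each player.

E[P1] = 4.54, E[P2] = 2.26

Work:
E[P1] = p·q·π₁(A,X) + p·(1-q)·π₁(A,Y) + (1-p)·q·π₁(B,X) + (1-p)·(1-q)·π₁(B,Y)
= 0.7·0.6·3 + 0.7·0.4·7 + 0.3·0.6·4 + 0.3·0.4·5
= 4.54

E[P2] = 2.26 (similar calculation)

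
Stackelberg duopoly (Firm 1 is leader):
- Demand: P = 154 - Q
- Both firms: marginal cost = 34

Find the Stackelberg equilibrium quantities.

q₁* (leader) = 60.0, q₂* (follower) = 30.0

Work:
Follower's reaction: q₂ = (a - c - q₁)/2
Leader substitutes: π₁ = q₁·(a - q₁ - (a-c-q₁)/2 - c)
FOC: q₁* = (154 - 34)/2 = 60.00
Then: q₂* = (154 - 34 - 60.0)/2 = 30.00
Leader has first-mover advantage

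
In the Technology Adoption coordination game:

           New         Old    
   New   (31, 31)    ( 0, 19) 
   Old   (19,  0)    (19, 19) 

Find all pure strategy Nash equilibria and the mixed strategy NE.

Pure NE: (New, New) and (Old, Old); Mixed NE: p = 0.6129, q = 0.6129

Work:
Check pure NE:
(New, New): (31, 31) - no unilateral deviation beneficial
(Old, Old): (19, 19) - no unilateral deviation beneficial
Mixed NE: P1 plays New with p = 0.6129, P2 plays New with q = 0.6129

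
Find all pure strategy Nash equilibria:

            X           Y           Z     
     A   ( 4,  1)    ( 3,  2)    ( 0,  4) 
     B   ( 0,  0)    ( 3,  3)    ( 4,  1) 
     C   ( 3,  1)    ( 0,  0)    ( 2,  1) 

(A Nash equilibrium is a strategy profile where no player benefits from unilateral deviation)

Nash equilibrium: (B, Y)

Work:
Best responses:
  P1 vs X: payoffs [4, 0, 3] → best response A (payoff 4)
  P1 vs Y: payoffs [3, 3, 0] → best response A/B (payoff 3)
  P1 vs Z: payoffs [0, 4, 2] → best response B (payoff 4)
  P2 vs A: payoffs [1, 2, 4] → best response Z (payoff 4)
  P2 vs B: payoffs [0, 3, 1] → best response Y (payoff 3)
  P2 vs C: payoffs [1, 0, 1] → best response X/Z (payoff 1)
Mutual best responses: (B,Y) → Nash equilibria.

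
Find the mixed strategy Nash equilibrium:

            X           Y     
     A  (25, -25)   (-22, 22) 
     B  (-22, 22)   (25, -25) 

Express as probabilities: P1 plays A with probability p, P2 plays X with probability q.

p = 0.5, q = 0.5

Work:
Find probabilities that make opponent indifferent:
P2 chooses q to make P1 indifferent between A and B
P1 chooses p to make P2 indifferent between X and Y
Mixed NE: P1 plays (A: 0.5, B: 0.5), P2 plays (X: 0.5, Y: 0.5)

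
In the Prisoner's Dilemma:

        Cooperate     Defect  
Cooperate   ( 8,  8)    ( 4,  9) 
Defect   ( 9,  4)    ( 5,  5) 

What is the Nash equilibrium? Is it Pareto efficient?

(Defect, Defect) is NE; not Pareto efficient

Work:
Defect dominates Cooperate for both players:
If P2 cooperates: Defect (9) > Cooperate (8)
If P2 defects: Defect (5) > Cooperate (4)
NE: (Defect, Defect) with payoff (5, 5)
But (Cooperate, Cooperate) = (8, 8) Pareto dominates (5, 5)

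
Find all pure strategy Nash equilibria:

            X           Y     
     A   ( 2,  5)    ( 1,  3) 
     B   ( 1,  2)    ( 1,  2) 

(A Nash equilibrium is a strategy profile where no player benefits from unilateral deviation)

Nash equilibrium: (A, X), (B, Y)

Work:
Best responses:
  P1 vs X: payoffs [2, 1] → best response A (payoff 2)
  P1 vs Y: payoffs [1, 1] → best response A/B (payoff 1)
  P2 vs A: payoffs [5, 3] → best response X (payoff 5)
  P2 vs B: payoffs [2, 2] → best response X/Y (payoff 2)
Mutual best responses: (A,X), (B,Y) → Nash equilibria.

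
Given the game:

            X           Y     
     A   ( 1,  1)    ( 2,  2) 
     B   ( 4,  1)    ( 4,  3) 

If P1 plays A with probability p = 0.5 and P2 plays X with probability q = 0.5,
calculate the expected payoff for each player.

E[P1] = 2.75, E[P2] = 1.75

Work:
E[P1] = p·q·π₁(A,X) + p·(1-q)·π₁(A,Y) + (1-p)·q·π₁(B,X) + (1-p)·(1-q)·π₁(B,Y)
= 0.5·0.5·1 + 0.5·0.5·2 + 0.5·0.5·4 + 0.5·0.5·4
= 2.75

E[P2] = 1.75 (similar calculation)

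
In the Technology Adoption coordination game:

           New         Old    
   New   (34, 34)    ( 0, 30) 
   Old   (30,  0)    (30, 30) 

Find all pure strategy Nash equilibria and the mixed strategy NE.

Pure NE: (New, New) and (Old, Old); Mixed NE: p = 0.8824, q = 0.8824

Work:
Check pure NE:
(New, New): (34, 34) - no unilateral deviation beneficial
(Old, Old): (30, 30) - no unilateral deviation beneficial
Mixed NE: P1 plays New with p = 0.8824, P2 plays New with q = 0.8824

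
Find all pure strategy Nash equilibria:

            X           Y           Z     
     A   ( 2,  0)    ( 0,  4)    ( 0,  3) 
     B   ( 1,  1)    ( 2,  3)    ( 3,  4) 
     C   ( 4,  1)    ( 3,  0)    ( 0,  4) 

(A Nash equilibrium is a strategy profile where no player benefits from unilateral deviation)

Nash equilibrium: (B, Z)

Work:
Best responses:
  P1 vs X: payoffs [2, 1, 4] → best response C (payoff 4)
  P1 vs Y: payoffs [0, 2, 3] → best response C (payoff 3)
  P1 vs Z: payoffs [0, 3, 0] → best response B (payoff 3)
  P2 vs A: payoffs [0, 4, 3] → best response Y (payoff 4)
  P2 vs B: payoffs [1, 3, 4] → best response Z (payoff 4)
  P2 vs C: payoffs [1, 0, 4] → best response Z (payoff 4)
Mutual best responses: (B,Z) → Nash equilibria.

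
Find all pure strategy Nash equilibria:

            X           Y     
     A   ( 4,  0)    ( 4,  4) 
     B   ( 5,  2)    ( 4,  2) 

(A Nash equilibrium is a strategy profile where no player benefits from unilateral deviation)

Nash equilibrium: (A, Y), (B, X), (B, Y)

Work:
Best responses:
  P1 vs X: payoffs [4, 5] → best response B (payoff 5)
  P1 vs Y: payoffs [4, 4] → best response A/B (payoff 4)
  P2 vs A: payoffs [0, 4] → best response Y (payoff 4)
  P2 vs B: payoffs [2, 2] → best response X/Y (payoff 2)
Mutual best responses: (A,Y), (B,X), (B,Y) → Nash equilibria.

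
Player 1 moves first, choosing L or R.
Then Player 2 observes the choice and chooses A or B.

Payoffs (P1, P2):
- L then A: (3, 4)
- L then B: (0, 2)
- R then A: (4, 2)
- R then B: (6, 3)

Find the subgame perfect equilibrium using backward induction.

P1 plays R, P2 plays A after L and B after R; Payoff (6, 3)

Work:
Backward induction:
After L: P2 chooses A → P1 gets 3
After R: P2 chooses B → P1 gets 6
P1 chooses R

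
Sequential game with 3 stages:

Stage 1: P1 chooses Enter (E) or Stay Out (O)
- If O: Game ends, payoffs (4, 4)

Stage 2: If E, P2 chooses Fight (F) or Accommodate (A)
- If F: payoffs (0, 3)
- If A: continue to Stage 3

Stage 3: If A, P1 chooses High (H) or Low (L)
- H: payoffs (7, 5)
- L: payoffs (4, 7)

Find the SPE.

SPE: (E, A, H); Outcome (7, 5)

Work:
Stage 3: P1 chooses H (7 vs 4)
Stage 2: P2: F->3, A->5 (anticipating H). Choose A
Stage 1: P1: O->4, E->7 (anticipating A, H). Choose E
SPE path: E -> A -> H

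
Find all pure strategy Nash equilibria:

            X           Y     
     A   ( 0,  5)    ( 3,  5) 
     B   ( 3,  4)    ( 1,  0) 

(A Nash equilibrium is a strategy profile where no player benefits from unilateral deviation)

Nash equilibrium: (A, Y), (B, X)

Work:
Best responses:
  P1 vs X: payoffs [0, 3] → best response B (payoff 3)
  P1 vs Y: payoffs [3, 1] → best response A (payoff 3)
  P2 vs A: payoffs [5, 5] → best response X/Y (payoff 5)
  P2 vs B: payoffs [4, 0] → best response X (payoff 4)
Mutual best responses: (A,Y), (B,X) → Nash equilibria.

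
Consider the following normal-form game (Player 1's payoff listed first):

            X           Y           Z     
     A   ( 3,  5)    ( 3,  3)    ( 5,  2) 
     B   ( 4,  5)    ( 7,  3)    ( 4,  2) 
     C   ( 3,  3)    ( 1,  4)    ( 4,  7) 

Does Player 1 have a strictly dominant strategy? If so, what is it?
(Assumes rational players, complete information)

No strictly dominant strategy exists for Player 1

Work:
A strategy strictly dominates another if it gives a strictly higher payoff against every opponent action. Compare each pair of P1's strategies column-by-column:
  A vs B: [3 vs 4, 3 vs 7, 5 vs 4] → A does not strictly dominate B (column X: 3 ≤ 4)
  A vs C: [3 vs 3, 3 vs 1, 5 vs 4] → A does not strictly dominate C (column X: 3 ≤ 3)
  B vs A: [4 vs 3, 7 vs 3, 4 vs 5] → B does not strictly dominate A (column Z: 4 ≤ 5)
  B vs C: [4 vs 3, 7 vs 1, 4 vs 4] → B does not strictly dominate C (column Z: 4 ≤ 4)
  C vs A: [3 vs 3, 1 vs 3, 4 vs 5] → C does not strictly dominate A (column X: 3 ≤ 3)
  C vs B: [3 vs 4, 1 vs 7, 4 vs 4] → C does not strictly dominate B (column X: 3 ≤ 4)
No single strategy strictly dominates all others → no strictly dominant strategy.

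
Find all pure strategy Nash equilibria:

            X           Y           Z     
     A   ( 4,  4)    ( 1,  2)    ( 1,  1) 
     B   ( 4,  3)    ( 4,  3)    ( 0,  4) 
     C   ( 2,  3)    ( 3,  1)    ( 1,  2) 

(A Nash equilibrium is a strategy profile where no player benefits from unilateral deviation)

Nash equilibrium: (A, X)

Work:
Best responses:
  P1 vs X: payoffs [4, 4, 2] → best response A/B (payoff 4)
  P1 vs Y: payoffs [1, 4, 3] → best response B (payoff 4)
  P1 vs Z: payoffs [1, 0, 1] → best response A/C (payoff 1)
  P2 vs A: payoffs [4, 2, 1] → best response X (payoff 4)
  P2 vs B: payoffs [3, 3, 4] → best response Z (payoff 4)
  P2 vs C: payoffs [3, 1, 2] → best response X (payoff 3)
Mutual best responses: (A,X) → Nash equilibria.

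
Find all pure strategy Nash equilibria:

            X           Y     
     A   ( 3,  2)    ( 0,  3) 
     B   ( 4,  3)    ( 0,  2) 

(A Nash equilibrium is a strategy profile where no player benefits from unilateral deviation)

Nash equilibrium: (A, Y), (B, X)

Work:
Best responses:
  P1 vs X: payoffs [3, 4] → best response B (payoff 4)
  P1 vs Y: payoffs [0, 0] → best response A/B (payoff 0)
  P2 vs A: payoffs [2, 3] → best response Y (payoff 3)
  P2 vs B: payoffs [3, 2] → best response X (payoff 3)
Mutual best responses: (A,Y), (B,X) → Nash equilibria.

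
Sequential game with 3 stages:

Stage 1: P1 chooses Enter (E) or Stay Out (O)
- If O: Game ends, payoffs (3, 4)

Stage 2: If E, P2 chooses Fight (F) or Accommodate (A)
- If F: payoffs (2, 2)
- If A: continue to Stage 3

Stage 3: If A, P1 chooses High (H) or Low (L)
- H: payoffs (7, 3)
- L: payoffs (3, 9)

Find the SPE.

SPE: (E, A, H); Outcome (7, 3)

Work:
Stage 3: P1 chooses H (7 vs 3)
Stage 2: P2: F->2, A->3 (anticipating H). Choose A
Stage 1: P1: O->3, E->7 (anticipating A, H). Choose E
SPE path: E -> A -> H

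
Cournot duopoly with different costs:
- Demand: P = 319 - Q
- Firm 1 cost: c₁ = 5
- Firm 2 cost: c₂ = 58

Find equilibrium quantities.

q₁* = 122.33, q₂* = 69.33

Work:
Reaction: q₁ = (319 - 5 - q₂)/2
Reaction: q₂ = (319 - 58 - q₁)/2
Solve simultaneously:
q₁* = (319 - 2×5 + 58)/3 = 122.33
q₂* = (319 - 2×58 + 5)/3 = 69.33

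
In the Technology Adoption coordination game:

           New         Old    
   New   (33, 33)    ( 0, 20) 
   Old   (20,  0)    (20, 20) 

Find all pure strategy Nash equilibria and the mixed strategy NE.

Pure NE: (New, New) and (Old, Old); Mixed NE: p = 0.6061, q = 0.6061

Work:
Check pure NE:
(New, New): (33, 33) - no unilateral deviation beneficial
(Old, Old): (20, 20) - no unilateral deviation beneficial
Mixed NE: P1 plays New with p = 0.6061, P2 plays New with q = 0.6061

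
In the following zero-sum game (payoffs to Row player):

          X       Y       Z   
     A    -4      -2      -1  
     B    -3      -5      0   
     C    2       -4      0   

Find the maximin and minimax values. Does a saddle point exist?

Maximin = -4, Minimax = -2, Saddle: False

Work:
Row minimums: [-4, -5, -4] → maximin = -4
Column maximums: [2, -2, 0] → minimax = -2
No saddle point (maximin ≠ minimax). Mixed strategy needed.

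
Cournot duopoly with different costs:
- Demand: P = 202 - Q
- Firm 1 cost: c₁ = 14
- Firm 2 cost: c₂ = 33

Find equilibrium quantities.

q₁* = 69.0, q₂* = 50.0

Work:
Reaction: q₁ = (202 - 14 - q₂)/2
Reaction: q₂ = (202 - 33 - q₁)/2
Solve simultaneously:
q₁* = (202 - 2×14 + 33)/3 = 69.0
q₂* = (202 - 2×33 + 14)/3 = 50.0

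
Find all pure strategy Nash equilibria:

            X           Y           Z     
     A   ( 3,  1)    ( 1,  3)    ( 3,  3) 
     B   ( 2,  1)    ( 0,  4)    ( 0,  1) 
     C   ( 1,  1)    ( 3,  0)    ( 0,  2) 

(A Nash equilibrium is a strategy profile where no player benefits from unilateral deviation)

Nash equilibrium: (A, Z)

Work:
Best responses:
  P1 vs X: payoffs [3, 2, 1] → best response A (payoff 3)
  P1 vs Y: payoffs [1, 0, 3] → best response C (payoff 3)
  P1 vs Z: payoffs [3, 0, 0] → best response A (payoff 3)
  P2 vs A: payoffs [1, 3, 3] → best response Y/Z (payoff 3)
  P2 vs B: payoffs [1, 4, 1] → best response Y (payoff 4)
  P2 vs C: payoffs [1, 0, 2] → best response Z (payoff 2)
Mutual best responses: (A,Z) → Nash equilibria.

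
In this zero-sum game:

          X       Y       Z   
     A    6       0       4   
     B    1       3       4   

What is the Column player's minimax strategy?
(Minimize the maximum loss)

Column should play Y, value = 3

Work:
Column player minimizes Row's maximum payoff:
Column X: max payoff to Row = 6
Column Y: max payoff to Row = 3
Column Z: max payoff to Row = 4
Minimum is 3, achieved by column Y.
Minimax strategy: Y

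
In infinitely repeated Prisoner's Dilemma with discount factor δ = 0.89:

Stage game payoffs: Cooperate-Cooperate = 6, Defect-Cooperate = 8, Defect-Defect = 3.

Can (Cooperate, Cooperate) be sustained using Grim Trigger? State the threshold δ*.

δ* = 0.4; since δ = 0.89 ≥ 0.4, cooperation can be sustained

Work:
For Grim Trigger:
Cooperate forever: 6/(1-δ)
Defect then punished: 8 + 3·δ/(1-δ)
Need: 6/(1-δ) ≥ 8 + 3·δ/(1-δ)
Solving: δ ≥ (T-R)/(T-P) = (8-6)/(8-3) = 0.4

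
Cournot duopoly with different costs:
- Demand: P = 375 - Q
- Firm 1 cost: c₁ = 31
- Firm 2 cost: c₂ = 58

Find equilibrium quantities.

q₁* = 123.67, q₂* = 96.67

Work:
Reaction: q₁ = (375 - 31 - q₂)/2
Reaction: q₂ = (375 - 58 - q₁)/2
Solve simultaneously:
q₁* = (375 - 2×31 + 58)/3 = 123.67
q₂* = (375 - 2×58 + 31)/3 = 96.67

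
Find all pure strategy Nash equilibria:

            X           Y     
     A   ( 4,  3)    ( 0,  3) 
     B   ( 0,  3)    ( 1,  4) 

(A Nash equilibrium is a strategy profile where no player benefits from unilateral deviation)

Nash equilibrium: (A, X), (B, Y)

Work:
Best responses:
  P1 vs X: payoffs [4, 0] → best response A (payoff 4)
  P1 vs Y: payoffs [0, 1] → best response B (payoff 1)
  P2 vs A: payoffs [3, 3] → best response X/Y (payoff 3)
  P2 vs B: payoffs [3, 4] → best response Y (payoff 4)
Mutual best responses: (A,X), (B,Y) → Nash equilibria.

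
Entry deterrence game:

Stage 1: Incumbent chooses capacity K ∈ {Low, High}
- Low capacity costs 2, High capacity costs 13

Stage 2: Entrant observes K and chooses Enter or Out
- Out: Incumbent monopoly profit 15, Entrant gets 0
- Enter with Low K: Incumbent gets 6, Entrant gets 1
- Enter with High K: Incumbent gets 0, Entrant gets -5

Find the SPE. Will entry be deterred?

SPE: (Low, Enter|Low, Out|High); Entry not deterred. Incumbent net profit = 4, Entrant gets 1

Work:
After Low K: Entrant enters (1 > 0)
After High K: Entrant stays out (-5 < 0)
Incumbent: Low → 6−2=4, High → 15−13=2
Incumbent chooses Low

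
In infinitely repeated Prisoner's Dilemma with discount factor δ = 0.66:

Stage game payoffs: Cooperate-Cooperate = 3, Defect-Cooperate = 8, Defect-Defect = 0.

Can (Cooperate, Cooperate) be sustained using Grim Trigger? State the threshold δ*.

δ* = 0.625; since δ = 0.66 ≥ 0.625, cooperation can be sustained

Work:
For Grim Trigger:
Cooperate forever: 3/(1-δ)
Defect then punished: 8 + 0·δ/(1-δ)
Need: 3/(1-δ) ≥ 8 + 0·δ/(1-δ)
Solving: δ ≥ (T-R)/(T-P) = (8-3)/(8-0) = 0.625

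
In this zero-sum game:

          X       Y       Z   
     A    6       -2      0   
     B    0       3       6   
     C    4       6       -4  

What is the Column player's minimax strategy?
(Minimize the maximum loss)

Column should play X or Y or Z (all achieve the minimum), value = 6

Work:
Column player minimizes Row's maximum payoff:
Column X: max payoff to Row = 6
Column Y: max payoff to Row = 6
Column Z: max payoff to Row = 6
Minimum is 6, achieved by columns X, Y, Z (tied).
Each of X or Y or Z is a minimax strategy.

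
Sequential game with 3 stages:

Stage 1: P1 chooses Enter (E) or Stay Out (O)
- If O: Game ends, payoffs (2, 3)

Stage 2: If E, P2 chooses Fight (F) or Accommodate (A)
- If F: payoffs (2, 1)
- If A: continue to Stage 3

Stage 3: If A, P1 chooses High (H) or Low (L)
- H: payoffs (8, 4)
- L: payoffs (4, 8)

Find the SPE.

SPE: (E, A, H); Outcome (8, 4)

Work:
Stage 3: P1 chooses H (8 vs 4)
Stage 2: P2: F->1, A->4 (anticipating H). Choose A
Stage 1: P1: O->2, E->8 (anticipating A, H). Choose E
SPE path: E -> A -> H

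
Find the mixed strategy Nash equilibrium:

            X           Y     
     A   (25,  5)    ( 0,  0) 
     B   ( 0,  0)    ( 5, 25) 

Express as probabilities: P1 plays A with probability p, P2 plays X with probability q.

p = 0.8333, q = 0.1667

Work:
Find probabilities that make opponent indifferent:
P2 chooses q to make P1 indifferent between A and B
P1 chooses p to make P2 indifferent between X and Y
Mixed NE: P1 plays (A: 0.8333, B: 0.1667), P2 plays (X: 0.1667, Y: 0.8333)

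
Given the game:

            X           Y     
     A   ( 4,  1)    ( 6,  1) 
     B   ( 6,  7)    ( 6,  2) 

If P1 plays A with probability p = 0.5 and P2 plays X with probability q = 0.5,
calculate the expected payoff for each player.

E[P1] = 5.5, E[P2] = 2.75

Work:
E[P1] = p·q·π₁(A,X) + p·(1-q)·π₁(A,Y) + (1-p)·q·π₁(B,X) + (1-p)·(1-q)·π₁(B,Y)
= 0.5·0.5·4 + 0.5·0.5·6 + 0.5·0.5·6 + 0.5·0.5·6
= 5.5

E[P2] = 2.75 (similar calculation)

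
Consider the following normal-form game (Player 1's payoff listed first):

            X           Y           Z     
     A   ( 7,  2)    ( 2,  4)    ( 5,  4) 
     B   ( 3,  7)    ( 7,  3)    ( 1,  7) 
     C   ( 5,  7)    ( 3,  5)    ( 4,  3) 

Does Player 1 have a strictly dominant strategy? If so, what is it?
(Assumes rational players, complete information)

No strictly dominant strategy exists for Player 1

Work:
A strategy strictly dominates another if it gives a strictly higher payoff against every opponent action. Compare each pair of P1's strategies column-by-column:
  A vs B: [7 vs 3, 2 vs 7, 5 vs 1] → A does not strictly dominate B (column Y: 2 ≤ 7)
  A vs C: [7 vs 5, 2 vs 3, 5 vs 4] → A does not strictly dominate C (column Y: 2 ≤ 3)
  B vs A: [3 vs 7, 7 vs 2, 1 vs 5] → B does not strictly dominate A (column X: 3 ≤ 7)
  B vs C: [3 vs 5, 7 vs 3, 1 vs 4] → B does not strictly dominate C (column X: 3 ≤ 5)
  C vs A: [5 vs 7, 3 vs 2, 4 vs 5] → C does not strictly dominate A (column X: 5 ≤ 7)
  C vs B: [5 vs 3, 3 vs 7, 4 vs 1] → C does not strictly dominate B (column Y: 3 ≤ 7)
No single strategy strictly dominates all others → no strictly dominant strategy.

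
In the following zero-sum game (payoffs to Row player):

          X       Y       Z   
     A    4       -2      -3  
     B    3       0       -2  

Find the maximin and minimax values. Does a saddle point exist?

Maximin = -2, Minimax = -2, Saddle: True

Work:
Row minimums: [-3, -2] → maximin = -2
Column maximums: [4, 0, -2] → minimax = -2
Saddle point exists! Game value = -2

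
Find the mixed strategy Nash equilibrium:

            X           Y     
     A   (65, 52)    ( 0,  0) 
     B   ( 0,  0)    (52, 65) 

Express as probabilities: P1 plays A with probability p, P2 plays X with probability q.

p = 0.5556, q = 0.4444

Work:
Find probabilities that make opponent indifferent:
P2 chooses q to make P1 indifferent between A and B
P1 chooses p to make P2 indifferent between X and Y
Mixed NE: P1 plays (A: 0.5556, B: 0.4444), P2 plays (X: 0.4444, Y: 0.5556)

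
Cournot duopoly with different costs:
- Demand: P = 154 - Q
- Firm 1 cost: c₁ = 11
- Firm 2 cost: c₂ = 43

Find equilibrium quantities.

q₁* = 58.33, q₂* = 26.33

Work:
Reaction: q₁ = (154 - 11 - q₂)/2
Reaction: q₂ = (154 - 43 - q₁)/2
Solve simultaneously:
q₁* = (154 - 2×11 + 43)/3 = 58.33
q₂* = (154 - 2×43 + 11)/3 = 26.33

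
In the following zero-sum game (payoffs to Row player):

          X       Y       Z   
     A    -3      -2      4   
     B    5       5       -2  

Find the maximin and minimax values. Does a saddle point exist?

Maximin = -2, Minimax = 4, Saddle: False

Work:
Row minimums: [-3, -2] → maximin = -2
Column maximums: [5, 5, 4] → minimax = 4
No saddle point (maximin ≠ minimax). Mixed strategy needed.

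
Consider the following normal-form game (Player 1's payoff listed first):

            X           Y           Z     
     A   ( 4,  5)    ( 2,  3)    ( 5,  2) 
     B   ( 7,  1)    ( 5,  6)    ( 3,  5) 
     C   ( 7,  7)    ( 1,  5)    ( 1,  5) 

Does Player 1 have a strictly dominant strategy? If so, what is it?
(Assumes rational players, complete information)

No strictly dominant strategy exists for Player 1

Work:
A strategy strictly dominates another if it gives a strictly higher payoff against every opponent action. Compare each pair of P1's strategies column-by-column:
  A vs B: [4 vs 7, 2 vs 5, 5 vs 3] → A does not strictly dominate B (column X: 4 ≤ 7)
  A vs C: [4 vs 7, 2 vs 1, 5 vs 1] → A does not strictly dominate C (column X: 4 ≤ 7)
  B vs A: [7 vs 4, 5 vs 2, 3 vs 5] → B does not strictly dominate A (column Z: 3 ≤ 5)
  B vs C: [7 vs 7, 5 vs 1, 3 vs 1] → B does not strictly dominate C (column X: 7 ≤ 7)
  C vs A: [7 vs 4, 1 vs 2, 1 vs 5] → C does not strictly dominate A (column Y: 1 ≤ 2)
  C vs B: [7 vs 7, 1 vs 5, 1 vs 3] → C does not strictly dominate B (column X: 7 ≤ 7)
No single strategy strictly dominates all others → no strictly dominant strategy.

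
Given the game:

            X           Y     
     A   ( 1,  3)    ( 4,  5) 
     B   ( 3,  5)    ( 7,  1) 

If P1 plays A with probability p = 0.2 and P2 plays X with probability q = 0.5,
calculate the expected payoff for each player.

E[P1] = 4.5, E[P2] = 3.2

Work:
E[P1] = p·q·π₁(A,X) + p·(1-q)·π₁(A,Y) + (1-p)·q·π₁(B,X) + (1-p)·(1-q)·π₁(B,Y)
= 0.2·0.5·1 + 0.2·0.5·4 + 0.8·0.5·3 + 0.8·0.5·7
= 4.5

E[P2] = 3.2 (similar calculation)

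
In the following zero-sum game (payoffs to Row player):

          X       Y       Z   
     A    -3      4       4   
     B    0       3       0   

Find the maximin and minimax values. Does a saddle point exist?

Maximin = 0, Minimax = 0, Saddle: True

Work:
Row minimums: [-3, 0] → maximin = 0
Column maximums: [0, 4, 4] → minimax = 0
Saddle point exists! Game value = 0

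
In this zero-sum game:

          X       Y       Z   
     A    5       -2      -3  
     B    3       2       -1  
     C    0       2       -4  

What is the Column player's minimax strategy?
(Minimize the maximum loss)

Column should play Z, value = -1

Work:
Column player minimizes Row's maximum payoff:
Column X: max payoff to Row = 5
Column Y: max payoff to Row = 2
Column Z: max payoff to Row = -1
Minimum is -1, achieved by column Z.
Minimax strategy: Z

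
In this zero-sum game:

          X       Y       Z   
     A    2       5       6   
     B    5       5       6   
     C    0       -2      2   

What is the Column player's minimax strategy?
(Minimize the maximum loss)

Column should play X or Y (all achieve the minimum), value = 5

Work:
Column player minimizes Row's maximum payoff:
Column X: max payoff to Row = 5
Column Y: max payoff to Row = 5
Column Z: max payoff to Row = 6
Minimum is 5, achieved by columns X, Y (tied).
Each of X or Y is a minimax strategy.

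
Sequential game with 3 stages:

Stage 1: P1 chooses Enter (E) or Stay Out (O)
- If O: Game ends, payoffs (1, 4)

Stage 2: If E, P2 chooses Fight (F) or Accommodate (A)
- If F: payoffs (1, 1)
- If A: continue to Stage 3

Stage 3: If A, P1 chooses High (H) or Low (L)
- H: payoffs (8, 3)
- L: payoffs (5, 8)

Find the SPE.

SPE: (E, A, H); Outcome (8, 3)

Work:
Stage 3: P1 chooses H (8 vs 5)
Stage 2: P2: F->1, A->3 (anticipating H). Choose A
Stage 1: P1: O->1, E->8 (anticipating A, H). Choose E
SPE path: E -> A -> H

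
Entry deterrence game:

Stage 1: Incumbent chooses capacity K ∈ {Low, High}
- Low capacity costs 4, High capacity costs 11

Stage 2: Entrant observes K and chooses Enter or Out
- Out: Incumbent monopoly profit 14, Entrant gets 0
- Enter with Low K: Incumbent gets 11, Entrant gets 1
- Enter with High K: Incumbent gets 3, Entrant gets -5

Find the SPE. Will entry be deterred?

SPE: (Low, Enter|Low, Out|High); Entry not deterred. Incumbent net profit = 7, Entrant gets 1

Work:
After Low K: Entrant enters (1 > 0)
After High K: Entrant stays out (-5 < 0)
Incumbent: Low → 11−4=7, High → 14−11=3
Incumbent chooses Low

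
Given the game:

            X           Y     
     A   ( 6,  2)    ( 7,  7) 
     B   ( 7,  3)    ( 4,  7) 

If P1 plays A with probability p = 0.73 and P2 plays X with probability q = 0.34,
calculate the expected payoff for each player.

E[P1] = 6.2172, E[P2] = 5.3918

Work:
E[P1] = p·q·π₁(A,X) + p·(1-q)·π₁(A,Y) + (1-p)·q·π₁(B,X) + (1-p)·(1-q)·π₁(B,Y)
= 0.73·0.34·6 + 0.73·0.66·7 + 0.27·0.34·7 + 0.27·0.66·4
= 6.2172

E[P2] = 5.3918 (similar calculation)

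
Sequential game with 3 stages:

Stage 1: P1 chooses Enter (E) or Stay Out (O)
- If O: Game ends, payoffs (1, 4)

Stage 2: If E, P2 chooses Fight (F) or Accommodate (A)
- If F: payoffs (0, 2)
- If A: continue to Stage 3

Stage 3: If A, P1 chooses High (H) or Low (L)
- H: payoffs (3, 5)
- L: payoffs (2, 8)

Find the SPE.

SPE: (E, A, H); Outcome (3, 5)

Work:
Stage 3: P1 chooses H (3 vs 2)
Stage 2: P2: F->2, A->5 (anticipating H). Choose A
Stage 1: P1: O->1, E->3 (anticipating A, H). Choose E
SPE path: E -> A -> H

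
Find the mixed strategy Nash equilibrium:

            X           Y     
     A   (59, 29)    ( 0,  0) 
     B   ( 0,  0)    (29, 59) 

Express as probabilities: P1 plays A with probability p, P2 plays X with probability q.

p = 0.6705, q = 0.3295

Work:
Find probabilities that make opponent indifferent:
P2 chooses q to make P1 indifferent between A and B
P1 chooses p to make P2 indifferent between X and Y
Mixed NE: P1 plays (A: 0.6705, B: 0.3295), P2 plays (X: 0.3295, Y: 0.6705)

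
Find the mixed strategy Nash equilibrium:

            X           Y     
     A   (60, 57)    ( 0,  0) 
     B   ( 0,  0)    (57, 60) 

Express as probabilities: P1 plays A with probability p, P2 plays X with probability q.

p = 0.5128, q = 0.4872

Work:
Find probabilities that make opponent indifferent:
P2 chooses q to make P1 indifferent between A and B
P1 chooses p to make P2 indifferent between X and Y
Mixed NE: P1 plays (A: 0.5128, B: 0.4872), P2 plays (X: 0.4872, Y: 0.5128)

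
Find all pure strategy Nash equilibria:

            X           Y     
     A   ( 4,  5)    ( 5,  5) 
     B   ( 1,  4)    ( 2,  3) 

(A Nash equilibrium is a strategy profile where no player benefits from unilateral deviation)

Nash equilibrium: (A, X), (A, Y)

Work:
Best responses:
  P1 vs X: payoffs [4, 1] → best response A (payoff 4)
  P1 vs Y: payoffs [5, 2] → best response A (payoff 5)
  P2 vs A: payoffs [5, 5] → best response X/Y (payoff 5)
  P2 vs B: payoffs [4, 3] → best response X (payoff 4)
Mutual best responses: (A,X), (A,Y) → Nash equilibria.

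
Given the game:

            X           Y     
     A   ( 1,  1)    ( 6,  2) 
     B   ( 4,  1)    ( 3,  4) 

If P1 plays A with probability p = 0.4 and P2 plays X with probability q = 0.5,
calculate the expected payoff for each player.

E[P1] = 3.5, E[P2] = 2.1

Work:
E[P1] = p·q·π₁(A,X) + p·(1-q)·π₁(A,Y) + (1-p)·q·π₁(B,X) + (1-p)·(1-q)·π₁(B,Y)
= 0.4·0.5·1 + 0.4·0.5·6 + 0.6·0.5·4 + 0.6·0.5·3
= 3.5

E[P2] = 2.1 (similar calculation)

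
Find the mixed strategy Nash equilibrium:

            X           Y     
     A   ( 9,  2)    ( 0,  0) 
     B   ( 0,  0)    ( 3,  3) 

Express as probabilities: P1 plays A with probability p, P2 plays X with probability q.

p = 0.6, q = 0.25

Work:
Find probabilities that make opponent indifferent:
P2 chooses q to make P1 indifferent between A and B
P1 chooses p to make P2 indifferent between X and Y
Mixed NE: P1 plays (A: 0.6, B: 0.4), P2 plays (X: 0.25, Y: 0.75)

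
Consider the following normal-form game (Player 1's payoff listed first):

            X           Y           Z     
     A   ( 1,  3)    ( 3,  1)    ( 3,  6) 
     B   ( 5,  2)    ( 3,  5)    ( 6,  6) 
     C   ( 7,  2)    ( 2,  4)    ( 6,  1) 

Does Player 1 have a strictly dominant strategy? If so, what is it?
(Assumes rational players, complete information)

No strictly dominant strategy exists for Player 1

Work:
A strategy strictly dominates another if it gives a strictly higher payoff against every opponent action. Compare each pair of P1's strategies column-by-column:
  A vs B: [1 vs 5, 3 vs 3, 3 vs 6] → A does not strictly dominate B (column X: 1 ≤ 5)
  A vs C: [1 vs 7, 3 vs 2, 3 vs 6] → A does not strictly dominate C (column X: 1 ≤ 7)
  B vs A: [5 vs 1, 3 vs 3, 6 vs 3] → B does not strictly dominate A (column Y: 3 ≤ 3)
  B vs C: [5 vs 7, 3 vs 2, 6 vs 6] → B does not strictly dominate C (column X: 5 ≤ 7)
  C vs A: [7 vs 1, 2 vs 3, 6 vs 3] → C does not strictly dominate A (column Y: 2 ≤ 3)
  C vs B: [7 vs 5, 2 vs 3, 6 vs 6] → C does not strictly dominate B (column Y: 2 ≤ 3)
No single strategy strictly dominates all others → no strictly dominant strategy.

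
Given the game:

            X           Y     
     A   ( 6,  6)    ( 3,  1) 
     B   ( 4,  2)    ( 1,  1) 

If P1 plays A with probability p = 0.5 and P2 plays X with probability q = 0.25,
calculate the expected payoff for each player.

E[P1] = 2.75, E[P2] = 1.75

Work:
E[P1] = p·q·π₁(A,X) + p·(1-q)·π₁(A,Y) + (1-p)·q·π₁(B,X) + (1-p)·(1-q)·π₁(B,Y)
= 0.5·0.25·6 + 0.5·0.75·3 + 0.5·0.25·4 + 0.5·0.75·1
= 2.75

E[P2] = 1.75 (similar calculation)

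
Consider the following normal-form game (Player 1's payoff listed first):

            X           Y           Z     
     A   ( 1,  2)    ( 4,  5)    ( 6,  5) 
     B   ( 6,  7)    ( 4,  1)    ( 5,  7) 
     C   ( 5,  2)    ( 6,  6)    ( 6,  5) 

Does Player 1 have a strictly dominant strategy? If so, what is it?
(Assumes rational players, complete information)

No strictly dominant strategy exists for Player 1

Work:
A strategy strictly dominates another if it gives a strictly higher payoff against every opponent action. Compare each pair of P1's strategies column-by-column:
  A vs B: [1 vs 6, 4 vs 4, 6 vs 5] → A does not strictly dominate B (column X: 1 ≤ 6)
  A vs C: [1 vs 5, 4 vs 6, 6 vs 6] → A does not strictly dominate C (column X: 1 ≤ 5)
  B vs A: [6 vs 1, 4 vs 4, 5 vs 6] → B does not strictly dominate A (column Y: 4 ≤ 4)
  B vs C: [6 vs 5, 4 vs 6, 5 vs 6] → B does not strictly dominate C (column Y: 4 ≤ 6)
  C vs A: [5 vs 1, 6 vs 4, 6 vs 6] → C does not strictly dominate A (column Z: 6 ≤ 6)
  C vs B: [5 vs 6, 6 vs 4, 6 vs 5] → C does not strictly dominate B (column X: 5 ≤ 6)
No single strategy strictly dominates all others → no strictly dominant strategy.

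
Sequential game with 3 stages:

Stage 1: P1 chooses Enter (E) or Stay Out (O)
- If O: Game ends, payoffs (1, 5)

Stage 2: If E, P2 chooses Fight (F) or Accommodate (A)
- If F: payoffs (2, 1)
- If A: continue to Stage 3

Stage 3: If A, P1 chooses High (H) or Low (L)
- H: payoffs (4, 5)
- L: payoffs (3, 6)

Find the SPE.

SPE: (E, A, H); Outcome (4, 5)

Work:
Stage 3: P1 chooses H (4 vs 3)
Stage 2: P2: F->1, A->5 (anticipating H). Choose A
Stage 1: P1: O->1, E->4 (anticipating A, H). Choose E
SPE path: E -> A -> H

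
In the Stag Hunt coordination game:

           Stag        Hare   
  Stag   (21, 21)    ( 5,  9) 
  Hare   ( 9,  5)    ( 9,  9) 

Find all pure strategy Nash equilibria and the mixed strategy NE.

Pure NE: (Stag, Stag) and (Hare, Hare); Mixed NE: p = 0.25, q = 0.25

Work:
Check pure NE:
(Stag, Stag): (21, 21) - no unilateral deviation beneficial
(Hare, Hare): (9, 9) - no unilateral deviation beneficial
Mixed NE: P1 plays Stag with p = 0.25, P2 plays Stag with q = 0.25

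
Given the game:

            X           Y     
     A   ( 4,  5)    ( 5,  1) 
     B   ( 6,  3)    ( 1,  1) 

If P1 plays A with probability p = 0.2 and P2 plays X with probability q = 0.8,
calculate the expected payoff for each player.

E[P1] = 4.84, E[P2] = 2.92

Work:
E[P1] = p·q·π₁(A,X) + p·(1-q)·π₁(A,Y) + (1-p)·q·π₁(B,X) + (1-p)·(1-q)·π₁(B,Y)
= 0.2·0.8·4 + 0.2·0.2·5 + 0.8·0.8·6 + 0.8·0.2·1
= 4.84

E[P2] = 2.92 (similar calculation)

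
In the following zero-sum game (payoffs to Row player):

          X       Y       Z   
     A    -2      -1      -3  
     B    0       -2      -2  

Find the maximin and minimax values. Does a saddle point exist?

Maximin = -2, Minimax = -2, Saddle: True

Work:
Row minimums: [-3, -2] → maximin = -2
Column maximums: [0, -1, -2] → minimax = -2
Saddle point exists! Game value = -2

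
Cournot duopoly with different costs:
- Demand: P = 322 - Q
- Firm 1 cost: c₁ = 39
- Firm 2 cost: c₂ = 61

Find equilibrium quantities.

q₁* = 101.67, q₂* = 79.67

Work:
Reaction: q₁ = (322 - 39 - q₂)/2
Reaction: q₂ = (322 - 61 - q₁)/2
Solve simultaneously:
q₁* = (322 - 2×39 + 61)/3 = 101.67
q₂* = (322 - 2×61 + 39)/3 = 79.67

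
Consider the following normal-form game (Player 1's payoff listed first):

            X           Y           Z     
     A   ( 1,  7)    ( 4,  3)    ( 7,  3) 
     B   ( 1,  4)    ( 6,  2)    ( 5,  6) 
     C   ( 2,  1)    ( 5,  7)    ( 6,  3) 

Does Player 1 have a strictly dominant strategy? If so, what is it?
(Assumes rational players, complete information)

No strictly dominant strategy exists for Player 1

Work:
A strategy strictly dominates another if it gives a strictly higher payoff against every opponent action. Compare each pair of P1's strategies column-by-column:
  A vs B: [1 vs 1, 4 vs 6, 7 vs 5] → A does not strictly dominate B (column X: 1 ≤ 1)
  A vs C: [1 vs 2, 4 vs 5, 7 vs 6] → A does not strictly dominate C (column X: 1 ≤ 2)
  B vs A: [1 vs 1, 6 vs 4, 5 vs 7] → B does not strictly dominate A (column X: 1 ≤ 1)
  B vs C: [1 vs 2, 6 vs 5, 5 vs 6] → B does not strictly dominate C (column X: 1 ≤ 2)
  C vs A: [2 vs 1, 5 vs 4, 6 vs 7] → C does not strictly dominate A (column Z: 6 ≤ 7)
  C vs B: [2 vs 1, 5 vs 6, 6 vs 5] → C does not strictly dominate B (column Y: 5 ≤ 6)
No single strategy strictly dominates all others → no strictly dominant strategy.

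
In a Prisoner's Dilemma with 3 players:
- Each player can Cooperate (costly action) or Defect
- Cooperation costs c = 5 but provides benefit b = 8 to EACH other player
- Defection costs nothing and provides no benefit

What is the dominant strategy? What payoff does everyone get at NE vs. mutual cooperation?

Dominant: Defect; NE payoff = 0; Coop payoff = 11

Work:
Defect dominates (saves cost c = 5, benefit to others is external)
NE: All defect → everyone gets 0
If all cooperate: each receives (2)×8 - 5 = 11
Social dilemma: 11 > 0 but NE gives 0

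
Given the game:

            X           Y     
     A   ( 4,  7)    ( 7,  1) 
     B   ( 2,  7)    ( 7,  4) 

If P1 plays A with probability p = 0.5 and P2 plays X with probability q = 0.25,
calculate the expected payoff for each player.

E[P1] = 6.0, E[P2] = 3.625

Work:
E[P1] = p·q·π₁(A,X) + p·(1-q)·π₁(A,Y) + (1-p)·q·π₁(B,X) + (1-p)·(1-q)·π₁(B,Y)
= 0.5·0.25·4 + 0.5·0.75·7 + 0.5·0.25·2 + 0.5·0.75·7
= 6.0

E[P2] = 3.625 (similar calculation)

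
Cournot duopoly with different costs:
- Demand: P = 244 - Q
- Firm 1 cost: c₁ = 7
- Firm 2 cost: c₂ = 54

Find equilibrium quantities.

q₁* = 94.67, q₂* = 47.67

Work:
Reaction: q₁ = (244 - 7 - q₂)/2
Reaction: q₂ = (244 - 54 - q₁)/2
Solve simultaneously:
q₁* = (244 - 2×7 + 54)/3 = 94.67
q₂* = (244 - 2×54 + 7)/3 = 47.67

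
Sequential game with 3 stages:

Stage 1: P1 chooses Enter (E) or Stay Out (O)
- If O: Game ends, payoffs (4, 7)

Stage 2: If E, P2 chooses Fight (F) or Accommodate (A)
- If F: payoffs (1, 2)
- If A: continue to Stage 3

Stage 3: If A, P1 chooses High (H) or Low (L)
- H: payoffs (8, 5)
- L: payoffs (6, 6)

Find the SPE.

SPE: (E, A, H); Outcome (8, 5)

Work:
Stage 3: P1 chooses H (8 vs 6)
Stage 2: P2: F->2, A->5 (anticipating H). Choose A
Stage 1: P1: O->4, E->8 (anticipating A, H). Choose E
SPE path: E -> A -> H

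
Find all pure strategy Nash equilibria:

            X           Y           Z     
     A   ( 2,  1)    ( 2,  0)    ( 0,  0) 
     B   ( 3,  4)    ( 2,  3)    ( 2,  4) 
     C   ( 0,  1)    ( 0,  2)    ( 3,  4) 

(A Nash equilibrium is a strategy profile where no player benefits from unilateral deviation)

Nash equilibrium: (B, X), (C, Z)

Work:
Best responses:
  P1 vs X: payoffs [2, 3, 0] → best response B (payoff 3)
  P1 vs Y: payoffs [2, 2, 0] → best response A/B (payoff 2)
  P1 vs Z: payoffs [0, 2, 3] → best response C (payoff 3)
  P2 vs A: payoffs [1, 0, 0] → best response X (payoff 1)
  P2 vs B: payoffs [4, 3, 4] → best response X/Z (payoff 4)
  P2 vs C: payoffs [1, 2, 4] → best response Z (payoff 4)
Mutual best responses: (B,X), (C,Z) → Nash equilibria.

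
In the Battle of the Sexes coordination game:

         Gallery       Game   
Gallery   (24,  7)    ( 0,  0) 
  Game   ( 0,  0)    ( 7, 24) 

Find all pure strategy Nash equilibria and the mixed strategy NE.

Pure NE: (Gallery, Gallery) and (Game, Game); Mixed NE: p = 0.7742, q = 0.2258

Work:
Check pure NE:
(Gallery, Gallery): (24, 7) - no unilateral deviation beneficial
(Game, Game): (7, 24) - no unilateral deviation beneficial
Mixed NE: P1 plays Gallery with p = 0.7742, P2 plays Gallery with q = 0.2258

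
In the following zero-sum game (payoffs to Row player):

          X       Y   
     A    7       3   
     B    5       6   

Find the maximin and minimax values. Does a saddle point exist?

Maximin = 5, Minimax = 6, Saddle: False

Work:
Row minimums: [3, 5] → maximin = 5
Column maximums: [7, 6] → minimax = 6
No saddle point (maximin ≠ minimax). Mixed strategy needed.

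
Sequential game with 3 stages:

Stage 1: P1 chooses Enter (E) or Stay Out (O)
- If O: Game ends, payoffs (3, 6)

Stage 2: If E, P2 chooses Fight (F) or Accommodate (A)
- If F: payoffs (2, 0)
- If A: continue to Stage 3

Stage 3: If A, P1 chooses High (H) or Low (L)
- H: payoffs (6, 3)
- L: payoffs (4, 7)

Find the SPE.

SPE: (E, A, H); Outcome (6, 3)

Work:
Stage 3: P1 chooses H (6 vs 4)
Stage 2: P2: F->0, A->3 (anticipating H). Choose A
Stage 1: P1: O->3, E->6 (anticipating A, H). Choose E
SPE path: E -> A -> H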